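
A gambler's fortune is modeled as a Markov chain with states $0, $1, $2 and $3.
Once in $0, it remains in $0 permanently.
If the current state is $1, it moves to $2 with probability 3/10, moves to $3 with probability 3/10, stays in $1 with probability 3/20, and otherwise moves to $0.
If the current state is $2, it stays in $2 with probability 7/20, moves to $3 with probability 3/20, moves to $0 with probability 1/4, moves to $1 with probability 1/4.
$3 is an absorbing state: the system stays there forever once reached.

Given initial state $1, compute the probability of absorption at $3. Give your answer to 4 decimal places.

Let h(s) be the probability of absorption at $3 starting from transient state s. Then h($3) = 1 and h($0) = 0. By first-step analysis:
h($1) = 0.25·0 + 0.15·h($1) + 0.3·h($2) + 0.3·1
h($2) = 0.25·0 + 0.25·h($1) + 0.35·h($2) + 0.15·1
Solving: h($1) = 0.5026, h($2) = 0.4241.
Starting from $1, the probability is 0.5026.

0.5026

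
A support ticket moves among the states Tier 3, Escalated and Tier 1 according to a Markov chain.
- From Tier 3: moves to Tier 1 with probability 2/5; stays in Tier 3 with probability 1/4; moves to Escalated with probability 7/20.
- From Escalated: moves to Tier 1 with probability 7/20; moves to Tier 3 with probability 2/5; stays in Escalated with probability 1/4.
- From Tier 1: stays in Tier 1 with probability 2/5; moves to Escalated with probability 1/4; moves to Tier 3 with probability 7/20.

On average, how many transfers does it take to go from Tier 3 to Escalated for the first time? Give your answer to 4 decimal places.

Let t(s) be the expected number of transfers to first reach Escalated from state s, with t(Escalated) = 0. Conditioning on the first transfer:
t(Tier 3) = 1 + 0.25·t(Tier 3) + 0.4·t(Tier 1)
t(Tier 1) = 1 + 0.35·t(Tier 3) + 0.4·t(Tier 1)
Solving: t(Tier 3) = 3.2258, t(Tier 1) = 3.5484.
Expected transfers from Tier 3 to Escalated: 3.2258.

3.2258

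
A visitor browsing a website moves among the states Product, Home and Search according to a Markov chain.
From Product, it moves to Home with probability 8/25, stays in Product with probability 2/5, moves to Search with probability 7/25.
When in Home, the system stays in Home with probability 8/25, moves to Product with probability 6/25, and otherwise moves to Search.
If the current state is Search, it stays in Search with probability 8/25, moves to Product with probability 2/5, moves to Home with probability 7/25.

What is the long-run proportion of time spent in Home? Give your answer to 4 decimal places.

0.3063

Let the stationary distribution be π with π = πP and π_1 + π_2 + π_3 = 1.
π_1 = 0.4·π_1 + 0.24·π_2 + 0.4·π_3
π_2 = 0.32·π_1 + 0.32·π_2 + 0.28·π_3
Solving with the normalization constraint gives π = (0.3510, 0.3063, 0.3427).
So the stationary probability of Home is 0.3063.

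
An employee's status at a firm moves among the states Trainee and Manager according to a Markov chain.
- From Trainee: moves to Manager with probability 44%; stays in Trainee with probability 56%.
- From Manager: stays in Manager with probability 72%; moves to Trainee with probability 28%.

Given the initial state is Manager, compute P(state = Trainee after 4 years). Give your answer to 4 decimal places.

0.3865

Propagate the distribution vector 4 years from Manager.
After 0 years: (0.0000, 1.0000)
After 1 year: (0.2800, 0.7200)
After 2 years: (0.3584, 0.6416)
After 3 years: (0.3804, 0.6196)
After 4 years: (0.3865, 0.6135)
P(in Trainee after 4 years) = 0.3865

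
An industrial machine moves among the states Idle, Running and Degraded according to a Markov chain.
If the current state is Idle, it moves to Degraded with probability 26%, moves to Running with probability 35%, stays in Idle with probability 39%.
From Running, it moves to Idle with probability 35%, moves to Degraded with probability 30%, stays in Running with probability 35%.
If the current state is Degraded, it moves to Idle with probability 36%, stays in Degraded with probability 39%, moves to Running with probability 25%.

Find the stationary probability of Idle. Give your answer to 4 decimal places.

0.3678

Let the stationary distribution be π with π = πP and π_1 + π_2 + π_3 = 1.
π_1 = 0.39·π_1 + 0.35·π_2 + 0.36·π_3
π_2 = 0.35·π_1 + 0.35·π_2 + 0.25·π_3
Solving with the normalization constraint gives π = (0.3678, 0.3186, 0.3135).
So the stationary probability of Idle is 0.3678.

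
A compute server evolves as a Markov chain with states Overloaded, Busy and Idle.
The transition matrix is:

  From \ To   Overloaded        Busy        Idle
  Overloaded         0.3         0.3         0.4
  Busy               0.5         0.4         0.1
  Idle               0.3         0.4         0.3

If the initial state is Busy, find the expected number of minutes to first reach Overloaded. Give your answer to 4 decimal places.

2.1053

Let t(s) be the expected number of minutes to first reach Overloaded from state s, with t(Overloaded) = 0. Conditioning on the first minute:
t(Busy) = 1 + 0.4·t(Busy) + 0.1·t(Idle)
t(Idle) = 1 + 0.4·t(Busy) + 0.3·t(Idle)
Solving: t(Busy) = 2.1053, t(Idle) = 2.6316.
Expected minutes from Busy to Overloaded: 2.1053.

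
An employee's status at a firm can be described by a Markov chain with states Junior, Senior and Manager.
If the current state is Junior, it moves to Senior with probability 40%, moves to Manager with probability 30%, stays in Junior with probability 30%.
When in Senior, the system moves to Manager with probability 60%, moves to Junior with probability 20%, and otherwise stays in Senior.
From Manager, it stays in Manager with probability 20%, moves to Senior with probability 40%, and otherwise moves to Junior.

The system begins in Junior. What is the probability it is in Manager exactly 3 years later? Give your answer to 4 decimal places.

Propagate the distribution vector 3 years from Junior.
After 0 years: (1.0000, 0.0000, 0.0000)
After 1 year: (0.3000, 0.4000, 0.3000)
After 2 years: (0.2900, 0.3200, 0.3900)
After 3 years: (0.3070, 0.3360, 0.3570)
P(in Manager after 3 years) = 0.3570

0.3570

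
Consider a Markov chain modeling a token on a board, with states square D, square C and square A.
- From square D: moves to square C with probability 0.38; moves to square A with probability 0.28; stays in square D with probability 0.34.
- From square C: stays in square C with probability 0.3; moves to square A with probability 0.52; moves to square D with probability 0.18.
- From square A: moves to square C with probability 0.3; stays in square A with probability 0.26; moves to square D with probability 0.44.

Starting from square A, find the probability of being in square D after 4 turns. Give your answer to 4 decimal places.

0.3233

Propagate the distribution vector 4 turns from square A.
After 0 turns: (0.0000, 0.0000, 1.0000)
After 1 turn: (0.4400, 0.3000, 0.2600)
After 2 turns: (0.3180, 0.3352, 0.3468)
After 3 turns: (0.3210, 0.3254, 0.3535)
After 4 turns: (0.3233, 0.3257, 0.3510)
P(in square D after 4 turns) = 0.3233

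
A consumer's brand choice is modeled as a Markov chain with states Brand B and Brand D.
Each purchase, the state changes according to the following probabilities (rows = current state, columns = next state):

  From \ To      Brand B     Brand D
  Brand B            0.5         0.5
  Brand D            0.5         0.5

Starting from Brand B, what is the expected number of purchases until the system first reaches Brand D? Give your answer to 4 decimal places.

2.0000

Let t(s) be the expected number of purchases to first reach Brand D from state s, with t(Brand D) = 0. Conditioning on the first purchase:
t(Brand B) = 1 + 0.5·t(Brand B)
Solving: t(Brand B) = 2.0000.
Expected purchases from Brand B to Brand D: 2.0000.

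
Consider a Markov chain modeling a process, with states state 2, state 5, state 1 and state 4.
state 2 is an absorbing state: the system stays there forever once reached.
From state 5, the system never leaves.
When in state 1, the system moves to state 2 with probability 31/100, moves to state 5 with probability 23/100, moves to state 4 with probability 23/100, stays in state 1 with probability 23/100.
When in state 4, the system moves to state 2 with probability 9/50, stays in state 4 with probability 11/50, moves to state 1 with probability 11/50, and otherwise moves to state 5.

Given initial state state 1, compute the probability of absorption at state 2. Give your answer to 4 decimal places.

Let h(s) be the probability of absorption at state 2 starting from transient state s. Then h(state 2) = 1 and h(state 5) = 0. By first-step analysis:
h(state 1) = 0.31·1 + 0.23·0 + 0.23·h(state 1) + 0.23·h(state 4)
h(state 4) = 0.18·1 + 0.38·0 + 0.22·h(state 1) + 0.22·h(state 4)
Solving: h(state 1) = 0.5149, h(state 4) = 0.3760.
Starting from state 1, the probability is 0.5149.

0.5149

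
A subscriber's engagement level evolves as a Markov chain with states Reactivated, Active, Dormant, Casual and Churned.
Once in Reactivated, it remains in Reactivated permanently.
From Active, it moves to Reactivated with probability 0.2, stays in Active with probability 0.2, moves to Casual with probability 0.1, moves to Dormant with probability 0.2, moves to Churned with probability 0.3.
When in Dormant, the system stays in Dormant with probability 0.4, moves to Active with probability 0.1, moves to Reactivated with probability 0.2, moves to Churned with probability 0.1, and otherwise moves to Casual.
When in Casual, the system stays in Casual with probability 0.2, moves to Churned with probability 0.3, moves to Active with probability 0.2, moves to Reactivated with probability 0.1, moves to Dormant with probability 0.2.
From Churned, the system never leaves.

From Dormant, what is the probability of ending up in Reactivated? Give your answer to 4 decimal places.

0.5255

Let h(s) be the probability of absorption at Reactivated starting from transient state s. Then h(Reactivated) = 1 and h(Churned) = 0. By first-step analysis:
h(Active) = 0.2·1 + 0.2·h(Active) + 0.2·h(Dormant) + 0.1·h(Casual) + 0.3·0
h(Dormant) = 0.2·1 + 0.1·h(Active) + 0.4·h(Dormant) + 0.2·h(Casual) + 0.1·0
h(Casual) = 0.1·1 + 0.2·h(Active) + 0.2·h(Dormant) + 0.2·h(Casual) + 0.3·0
Solving: h(Active) = 0.4268, h(Dormant) = 0.5255, h(Casual) = 0.3631.
Starting from Dormant, the probability is 0.5255.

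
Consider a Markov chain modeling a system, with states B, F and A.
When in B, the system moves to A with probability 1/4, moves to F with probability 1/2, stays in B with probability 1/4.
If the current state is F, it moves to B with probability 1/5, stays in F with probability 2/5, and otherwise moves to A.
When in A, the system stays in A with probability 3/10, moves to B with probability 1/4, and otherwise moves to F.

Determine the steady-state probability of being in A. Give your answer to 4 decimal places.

0.3325

Let the stationary distribution be π with π = πP and π_1 + π_2 + π_3 = 1.
π_1 = 0.25·π_1 + 0.2·π_2 + 0.25·π_3
π_2 = 0.5·π_1 + 0.4·π_2 + 0.45·π_3
Solving with the normalization constraint gives π = (0.2280, 0.4394, 0.3325).
So the stationary probability of A is 0.3325.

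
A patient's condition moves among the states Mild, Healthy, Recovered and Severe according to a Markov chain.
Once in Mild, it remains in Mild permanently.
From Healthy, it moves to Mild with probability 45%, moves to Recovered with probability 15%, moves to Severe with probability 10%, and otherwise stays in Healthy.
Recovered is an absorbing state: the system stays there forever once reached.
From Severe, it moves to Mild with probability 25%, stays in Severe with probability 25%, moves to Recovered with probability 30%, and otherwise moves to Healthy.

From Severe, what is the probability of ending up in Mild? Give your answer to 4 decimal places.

Let h(s) be the probability of absorption at Mild starting from transient state s. Then h(Mild) = 1 and h(Recovered) = 0. By first-step analysis:
h(Healthy) = 0.45·1 + 0.3·h(Healthy) + 0.15·0 + 0.1·h(Severe)
h(Severe) = 0.25·1 + 0.2·h(Healthy) + 0.3·0 + 0.25·h(Severe)
Solving: h(Healthy) = 0.7178, h(Severe) = 0.5248.
Starting from Severe, the probability is 0.5248.

0.5248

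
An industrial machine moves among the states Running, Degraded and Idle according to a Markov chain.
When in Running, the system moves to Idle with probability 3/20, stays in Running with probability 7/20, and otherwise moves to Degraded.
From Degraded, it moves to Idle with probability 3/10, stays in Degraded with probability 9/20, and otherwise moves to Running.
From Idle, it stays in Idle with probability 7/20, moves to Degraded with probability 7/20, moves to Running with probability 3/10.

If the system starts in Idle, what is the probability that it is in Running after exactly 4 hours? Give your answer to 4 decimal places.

Propagate the distribution vector 4 hours from Idle.
After 0 hours: (0.0000, 0.0000, 1.0000)
After 1 hour: (0.3000, 0.3500, 0.3500)
After 2 hours: (0.2975, 0.4300, 0.2725)
After 3 hours: (0.2934, 0.4376, 0.2690)
After 4 hours: (0.2928, 0.4378, 0.2694)
P(in Running after 4 hours) = 0.2928

0.2928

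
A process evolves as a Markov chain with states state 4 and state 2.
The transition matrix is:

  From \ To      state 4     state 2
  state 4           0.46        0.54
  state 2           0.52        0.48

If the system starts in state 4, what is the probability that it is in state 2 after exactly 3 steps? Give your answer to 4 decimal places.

Propagate the distribution vector 3 steps from state 4.
After 0 steps: (1.0000, 0.0000)
After 1 step: (0.4600, 0.5400)
After 2 steps: (0.4924, 0.5076)
After 3 steps: (0.4905, 0.5095)
P(in state 2 after 3 steps) = 0.5095

0.5095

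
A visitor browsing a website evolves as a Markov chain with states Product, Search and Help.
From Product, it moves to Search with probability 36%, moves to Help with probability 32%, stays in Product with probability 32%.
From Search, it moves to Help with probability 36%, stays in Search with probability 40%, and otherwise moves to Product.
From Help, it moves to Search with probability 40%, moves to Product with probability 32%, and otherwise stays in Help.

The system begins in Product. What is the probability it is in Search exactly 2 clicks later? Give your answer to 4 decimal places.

Sum over the intermediate state after 1 click:
P = P(Product→Product)·P(Product→Search) + P(Product→Search)·P(Search→Search) + P(Product→Help)·P(Help→Search)
  = 0.32×0.36 + 0.36×0.4 + 0.32×0.4
  = 0.1152 + 0.1440 + 0.1280 = 0.3872

0.3872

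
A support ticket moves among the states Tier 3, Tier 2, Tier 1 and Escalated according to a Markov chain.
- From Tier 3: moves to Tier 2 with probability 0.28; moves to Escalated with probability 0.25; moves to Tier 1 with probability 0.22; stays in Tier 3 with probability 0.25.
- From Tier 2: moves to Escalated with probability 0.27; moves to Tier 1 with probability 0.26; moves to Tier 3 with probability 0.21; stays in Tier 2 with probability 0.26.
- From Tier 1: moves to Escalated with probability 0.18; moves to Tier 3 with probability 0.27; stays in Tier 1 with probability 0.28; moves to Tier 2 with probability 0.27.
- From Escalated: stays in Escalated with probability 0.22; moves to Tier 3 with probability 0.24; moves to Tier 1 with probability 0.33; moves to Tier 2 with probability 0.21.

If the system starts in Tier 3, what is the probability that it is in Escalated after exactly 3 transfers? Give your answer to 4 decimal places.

0.2291

Propagate the distribution vector 3 transfers from Tier 3.
After 0 transfers: (1.0000, 0.0000, 0.0000, 0.0000)
After 1 transfer: (0.2500, 0.2800, 0.2200, 0.2500)
After 2 transfers: (0.2407, 0.2547, 0.2719, 0.2327)
After 3 transfers: (0.2429, 0.2559, 0.2721, 0.2291)
P(in Escalated after 3 transfers) = 0.2291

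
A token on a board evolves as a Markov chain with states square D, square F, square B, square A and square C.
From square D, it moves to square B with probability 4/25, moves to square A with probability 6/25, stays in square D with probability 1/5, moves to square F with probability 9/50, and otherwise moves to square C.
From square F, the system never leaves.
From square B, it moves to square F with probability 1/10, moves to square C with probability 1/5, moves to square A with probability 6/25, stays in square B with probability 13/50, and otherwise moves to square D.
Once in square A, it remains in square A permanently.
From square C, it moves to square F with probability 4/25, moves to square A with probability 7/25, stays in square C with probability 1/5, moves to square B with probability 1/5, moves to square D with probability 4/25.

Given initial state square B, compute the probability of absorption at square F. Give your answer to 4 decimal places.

0.3395

Let h(s) be the probability of absorption at square F starting from transient state s. Then h(square F) = 1 and h(square A) = 0. By first-step analysis:
h(square D) = 0.2·h(square D) + 0.18·1 + 0.16·h(square B) + 0.24·0 + 0.22·h(square C)
h(square B) = 0.2·h(square D) + 0.1·1 + 0.26·h(square B) + 0.24·0 + 0.2·h(square C)
h(square C) = 0.16·h(square D) + 0.16·1 + 0.2·h(square B) + 0.28·0 + 0.2·h(square C)
Solving: h(square D) = 0.3929, h(square B) = 0.3395, h(square C) = 0.3635.
Starting from square B, the probability is 0.3395.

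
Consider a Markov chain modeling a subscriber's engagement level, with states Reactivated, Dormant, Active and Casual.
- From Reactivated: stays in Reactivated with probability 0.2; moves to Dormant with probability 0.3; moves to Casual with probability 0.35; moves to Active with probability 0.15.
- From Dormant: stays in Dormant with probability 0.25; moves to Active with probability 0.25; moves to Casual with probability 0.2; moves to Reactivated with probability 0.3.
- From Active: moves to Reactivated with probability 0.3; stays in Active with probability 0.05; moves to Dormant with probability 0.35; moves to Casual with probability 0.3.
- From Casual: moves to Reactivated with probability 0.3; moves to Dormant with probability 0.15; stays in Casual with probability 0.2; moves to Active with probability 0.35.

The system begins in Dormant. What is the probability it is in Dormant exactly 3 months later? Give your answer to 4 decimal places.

Propagate the distribution vector 3 months from Dormant.
After 0 months: (0.0000, 1.0000, 0.0000, 0.0000)
After 1 month: (0.3000, 0.2500, 0.2500, 0.2000)
After 2 months: (0.2700, 0.2700, 0.1900, 0.2700)
After 3 months: (0.2730, 0.2555, 0.2120, 0.2595)
P(in Dormant after 3 months) = 0.2555

0.2555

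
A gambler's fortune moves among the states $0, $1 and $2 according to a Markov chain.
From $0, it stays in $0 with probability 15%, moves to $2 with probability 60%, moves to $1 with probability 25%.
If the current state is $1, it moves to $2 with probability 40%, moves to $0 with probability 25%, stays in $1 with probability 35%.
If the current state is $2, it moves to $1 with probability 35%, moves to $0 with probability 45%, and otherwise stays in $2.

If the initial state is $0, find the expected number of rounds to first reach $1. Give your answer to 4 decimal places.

Let t(s) be the expected number of rounds to first reach $1 from state s, with t($1) = 0. Conditioning on the first round:
t($0) = 1 + 0.15·t($0) + 0.6·t($2)
t($2) = 1 + 0.45·t($0) + 0.2·t($2)
Solving: t($0) = 3.4146, t($2) = 3.1707.
Expected rounds from $0 to $1: 3.4146.

3.4146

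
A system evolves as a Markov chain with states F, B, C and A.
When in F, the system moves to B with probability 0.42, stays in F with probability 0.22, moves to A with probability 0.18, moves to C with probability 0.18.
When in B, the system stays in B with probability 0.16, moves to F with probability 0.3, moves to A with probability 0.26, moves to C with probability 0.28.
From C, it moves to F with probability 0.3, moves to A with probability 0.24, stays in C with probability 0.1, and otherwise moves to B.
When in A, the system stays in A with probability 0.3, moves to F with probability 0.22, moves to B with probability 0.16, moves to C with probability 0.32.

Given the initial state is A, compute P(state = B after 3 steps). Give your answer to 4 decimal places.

Propagate the distribution vector 3 steps from A.
After 0 steps: (0.0000, 0.0000, 0.0000, 1.0000)
After 1 step: (0.2200, 0.1600, 0.3200, 0.3000)
After 2 steps: (0.2584, 0.2812, 0.2124, 0.2480)
After 3 steps: (0.2595, 0.2697, 0.2258, 0.2450)
P(in B after 3 steps) = 0.2697

0.2697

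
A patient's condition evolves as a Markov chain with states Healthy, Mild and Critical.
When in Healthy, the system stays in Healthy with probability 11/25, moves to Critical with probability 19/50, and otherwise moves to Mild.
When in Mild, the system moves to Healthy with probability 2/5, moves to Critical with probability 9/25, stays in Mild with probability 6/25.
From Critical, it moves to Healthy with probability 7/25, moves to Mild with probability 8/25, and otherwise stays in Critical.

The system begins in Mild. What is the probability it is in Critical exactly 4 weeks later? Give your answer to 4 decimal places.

Propagate the distribution vector 4 weeks from Mild.
After 0 weeks: (0.0000, 1.0000, 0.0000)
After 1 week: (0.4000, 0.2400, 0.3600)
After 2 weeks: (0.3728, 0.2448, 0.3824)
After 3 weeks: (0.3690, 0.2482, 0.3828)
After 4 weeks: (0.3688, 0.2485, 0.3827)
P(in Critical after 4 weeks) = 0.3827

0.3827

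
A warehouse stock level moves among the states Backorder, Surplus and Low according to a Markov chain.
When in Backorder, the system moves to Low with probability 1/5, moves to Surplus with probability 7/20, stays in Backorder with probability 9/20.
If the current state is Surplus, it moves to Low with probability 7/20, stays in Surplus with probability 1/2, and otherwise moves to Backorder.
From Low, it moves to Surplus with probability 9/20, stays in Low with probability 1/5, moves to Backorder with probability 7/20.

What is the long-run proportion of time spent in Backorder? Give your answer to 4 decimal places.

Let the stationary distribution be π with π = πP and π_1 + π_2 + π_3 = 1.
π_1 = 0.45·π_1 + 0.15·π_2 + 0.35·π_3
π_2 = 0.35·π_1 + 0.5·π_2 + 0.45·π_3
Solving with the normalization constraint gives π = (0.2904, 0.4431, 0.2665).
So the stationary probability of Backorder is 0.2904.

0.2904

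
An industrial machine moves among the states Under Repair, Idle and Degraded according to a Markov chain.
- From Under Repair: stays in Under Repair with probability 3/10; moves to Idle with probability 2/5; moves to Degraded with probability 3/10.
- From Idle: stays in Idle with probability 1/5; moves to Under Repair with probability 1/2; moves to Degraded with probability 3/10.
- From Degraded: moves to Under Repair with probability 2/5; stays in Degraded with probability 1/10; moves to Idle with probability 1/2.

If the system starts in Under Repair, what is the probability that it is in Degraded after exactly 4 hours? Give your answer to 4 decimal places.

Propagate the distribution vector 4 hours from Under Repair.
After 0 hours: (1.0000, 0.0000, 0.0000)
After 1 hour: (0.3000, 0.4000, 0.3000)
After 2 hours: (0.4100, 0.3500, 0.2400)
After 3 hours: (0.3940, 0.3540, 0.2520)
After 4 hours: (0.3960, 0.3544, 0.2496)
P(in Degraded after 4 hours) = 0.2496

0.2496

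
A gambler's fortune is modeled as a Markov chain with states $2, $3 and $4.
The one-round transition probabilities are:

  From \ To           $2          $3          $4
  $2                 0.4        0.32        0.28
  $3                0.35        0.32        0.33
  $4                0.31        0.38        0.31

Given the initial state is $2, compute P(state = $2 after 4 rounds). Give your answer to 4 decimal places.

0.3555

Propagate the distribution vector 4 rounds from $2.
After 0 rounds: (1.0000, 0.0000, 0.0000)
After 1 round: (0.4000, 0.3200, 0.2800)
After 2 rounds: (0.3588, 0.3368, 0.3044)
After 3 rounds: (0.3558, 0.3383, 0.3060)
After 4 rounds: (0.3555, 0.3384, 0.3061)
P(in $2 after 4 rounds) = 0.3555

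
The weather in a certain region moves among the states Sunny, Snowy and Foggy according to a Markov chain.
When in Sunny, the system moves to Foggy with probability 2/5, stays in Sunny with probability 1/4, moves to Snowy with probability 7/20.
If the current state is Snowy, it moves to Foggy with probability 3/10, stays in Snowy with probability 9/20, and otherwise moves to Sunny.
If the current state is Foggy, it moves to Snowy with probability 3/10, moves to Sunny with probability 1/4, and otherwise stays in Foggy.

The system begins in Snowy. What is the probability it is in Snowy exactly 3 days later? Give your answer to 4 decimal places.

0.3695

Propagate the distribution vector 3 days from Snowy.
After 0 days: (0.0000, 1.0000, 0.0000)
After 1 day: (0.2500, 0.4500, 0.3000)
After 2 days: (0.2500, 0.3800, 0.3700)
After 3 days: (0.2500, 0.3695, 0.3805)
P(in Snowy after 3 days) = 0.3695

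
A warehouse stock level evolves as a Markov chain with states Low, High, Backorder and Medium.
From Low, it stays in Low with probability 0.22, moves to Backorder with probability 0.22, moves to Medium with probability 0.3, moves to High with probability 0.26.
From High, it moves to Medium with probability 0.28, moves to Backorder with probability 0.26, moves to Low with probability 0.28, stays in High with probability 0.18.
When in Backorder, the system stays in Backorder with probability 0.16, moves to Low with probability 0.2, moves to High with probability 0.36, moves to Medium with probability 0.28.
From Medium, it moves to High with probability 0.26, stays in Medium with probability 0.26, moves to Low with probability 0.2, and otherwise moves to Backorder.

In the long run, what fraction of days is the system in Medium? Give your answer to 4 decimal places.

0.2789

Let the stationary distribution be π with π = πP and π_1 + π_2 + π_3 + π_4 = 1.
π_1 = 0.22·π_1 + 0.28·π_2 + 0.2·π_3 + 0.2·π_4
π_2 = 0.26·π_1 + 0.18·π_2 + 0.36·π_3 + 0.26·π_4
π_3 = 0.22·π_1 + 0.26·π_2 + 0.16·π_3 + 0.28·π_4
Solving with the normalization constraint gives π = (0.2255, 0.2623, 0.2332, 0.2789).
So the stationary probability of Medium is 0.2789.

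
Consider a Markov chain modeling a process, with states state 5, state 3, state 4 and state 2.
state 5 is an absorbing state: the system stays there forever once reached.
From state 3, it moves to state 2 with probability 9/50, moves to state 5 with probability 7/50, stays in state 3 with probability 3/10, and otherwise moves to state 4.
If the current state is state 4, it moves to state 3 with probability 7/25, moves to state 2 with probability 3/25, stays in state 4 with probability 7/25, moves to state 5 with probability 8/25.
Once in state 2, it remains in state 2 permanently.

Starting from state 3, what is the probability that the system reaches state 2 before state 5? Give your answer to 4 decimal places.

Let h(s) be the probability of absorption at state 2 starting from transient state s. Then h(state 2) = 1 and h(state 5) = 0. By first-step analysis:
h(state 3) = 0.14·0 + 0.3·h(state 3) + 0.38·h(state 4) + 0.18·1
h(state 4) = 0.32·0 + 0.28·h(state 3) + 0.28·h(state 4) + 0.12·1
Solving: h(state 3) = 0.4406, h(state 4) = 0.3380.
Starting from state 3, the probability is 0.4406.

0.4406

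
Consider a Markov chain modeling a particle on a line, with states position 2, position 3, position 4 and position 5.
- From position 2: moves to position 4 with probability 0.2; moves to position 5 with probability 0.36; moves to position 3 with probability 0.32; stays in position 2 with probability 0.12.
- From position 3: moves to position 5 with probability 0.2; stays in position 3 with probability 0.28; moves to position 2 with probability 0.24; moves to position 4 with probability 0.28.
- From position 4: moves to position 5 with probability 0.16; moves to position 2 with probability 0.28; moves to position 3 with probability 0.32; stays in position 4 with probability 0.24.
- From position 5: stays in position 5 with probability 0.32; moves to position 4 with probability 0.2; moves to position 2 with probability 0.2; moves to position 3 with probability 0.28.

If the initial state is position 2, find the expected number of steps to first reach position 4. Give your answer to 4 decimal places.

4.4705

Let t(s) be the expected number of steps to first reach position 4 from state s, with t(position 4) = 0. Conditioning on the first step:
t(position 2) = 1 + 0.12·t(position 2) + 0.32·t(position 3) + 0.36·t(position 5)
t(position 3) = 1 + 0.24·t(position 2) + 0.28·t(position 3) + 0.2·t(position 5)
t(position 5) = 1 + 0.2·t(position 2) + 0.28·t(position 3) + 0.32·t(position 5)
Solving: t(position 2) = 4.4705, t(position 3) = 4.1245, t(position 5) = 4.4838.
Expected steps from position 2 to position 4: 4.4705.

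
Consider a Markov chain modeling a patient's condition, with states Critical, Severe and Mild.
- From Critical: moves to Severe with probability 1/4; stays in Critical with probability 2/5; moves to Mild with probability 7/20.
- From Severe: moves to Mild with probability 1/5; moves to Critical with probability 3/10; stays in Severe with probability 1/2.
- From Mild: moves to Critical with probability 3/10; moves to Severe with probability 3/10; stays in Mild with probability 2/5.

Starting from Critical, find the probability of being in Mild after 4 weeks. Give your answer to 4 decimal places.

Propagate the distribution vector 4 weeks from Critical.
After 0 weeks: (1.0000, 0.0000, 0.0000)
After 1 week: (0.4000, 0.2500, 0.3500)
After 2 weeks: (0.3400, 0.3300, 0.3300)
After 3 weeks: (0.3340, 0.3490, 0.3170)
After 4 weeks: (0.3334, 0.3531, 0.3135)
P(in Mild after 4 weeks) = 0.3135

0.3135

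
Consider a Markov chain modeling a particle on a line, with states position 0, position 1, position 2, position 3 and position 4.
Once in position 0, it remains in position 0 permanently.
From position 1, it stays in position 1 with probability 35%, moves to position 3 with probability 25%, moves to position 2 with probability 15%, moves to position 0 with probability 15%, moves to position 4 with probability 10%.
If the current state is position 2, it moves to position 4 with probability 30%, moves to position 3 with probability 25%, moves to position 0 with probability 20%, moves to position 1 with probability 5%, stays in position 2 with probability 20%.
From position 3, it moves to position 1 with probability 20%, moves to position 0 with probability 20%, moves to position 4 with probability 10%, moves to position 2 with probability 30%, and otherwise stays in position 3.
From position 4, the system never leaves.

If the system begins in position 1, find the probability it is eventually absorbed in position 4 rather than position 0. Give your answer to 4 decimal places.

0.4476

Let h(s) be the probability of absorption at position 4 starting from transient state s. Then h(position 4) = 1 and h(position 0) = 0. By first-step analysis:
h(position 1) = 0.15·0 + 0.35·h(position 1) + 0.15·h(position 2) + 0.25·h(position 3) + 0.1·1
h(position 2) = 0.2·0 + 0.05·h(position 1) + 0.2·h(position 2) + 0.25·h(position 3) + 0.3·1
h(position 3) = 0.2·0 + 0.2·h(position 1) + 0.3·h(position 2) + 0.2·h(position 3) + 0.1·1
Solving: h(position 1) = 0.4476, h(position 2) = 0.5403, h(position 3) = 0.4395.
Starting from position 1, the probability is 0.4476.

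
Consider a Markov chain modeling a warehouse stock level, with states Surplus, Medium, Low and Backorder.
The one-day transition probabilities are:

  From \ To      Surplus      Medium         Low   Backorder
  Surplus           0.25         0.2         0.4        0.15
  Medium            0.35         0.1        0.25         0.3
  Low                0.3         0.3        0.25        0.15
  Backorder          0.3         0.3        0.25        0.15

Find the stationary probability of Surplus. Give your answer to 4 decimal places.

Let the stationary distribution be π with π = πP and π_1 + π_2 + π_3 + π_4 = 1.
π_1 = 0.25·π_1 + 0.35·π_2 + 0.3·π_3 + 0.3·π_4
π_2 = 0.2·π_1 + 0.1·π_2 + 0.3·π_3 + 0.3·π_4
π_3 = 0.4·π_1 + 0.25·π_2 + 0.25·π_3 + 0.25·π_4
Solving with the normalization constraint gives π = (0.2964, 0.2253, 0.2945, 0.1838).
So the stationary probability of Surplus is 0.2964.

0.2964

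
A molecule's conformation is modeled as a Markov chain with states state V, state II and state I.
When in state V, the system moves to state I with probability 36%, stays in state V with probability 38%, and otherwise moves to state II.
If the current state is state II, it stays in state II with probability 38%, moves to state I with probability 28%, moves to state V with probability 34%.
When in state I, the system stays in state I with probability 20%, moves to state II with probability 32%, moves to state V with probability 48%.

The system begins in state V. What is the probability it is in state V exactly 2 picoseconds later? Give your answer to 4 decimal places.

Sum over the intermediate state after 1 picosecond:
P = P(state V→state V)·P(state V→state V) + P(state V→state II)·P(state II→state V) + P(state V→state I)·P(state I→state V)
  = 0.38×0.38 + 0.26×0.34 + 0.36×0.48
  = 0.1444 + 0.0884 + 0.1728 = 0.4056

0.4056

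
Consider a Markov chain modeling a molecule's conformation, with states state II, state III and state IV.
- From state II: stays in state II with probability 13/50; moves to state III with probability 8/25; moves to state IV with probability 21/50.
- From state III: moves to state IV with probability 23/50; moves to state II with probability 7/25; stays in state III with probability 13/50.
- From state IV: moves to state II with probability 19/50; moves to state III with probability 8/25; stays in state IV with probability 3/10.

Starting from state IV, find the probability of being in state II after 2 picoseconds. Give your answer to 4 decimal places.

Sum over the intermediate state after 1 picosecond:
P = P(state IV→state II)·P(state II→state II) + P(state IV→state III)·P(state III→state II) + P(state IV→state IV)·P(state IV→state II)
  = 0.38×0.26 + 0.32×0.28 + 0.3×0.38
  = 0.0988 + 0.0896 + 0.1140 = 0.3024

0.3024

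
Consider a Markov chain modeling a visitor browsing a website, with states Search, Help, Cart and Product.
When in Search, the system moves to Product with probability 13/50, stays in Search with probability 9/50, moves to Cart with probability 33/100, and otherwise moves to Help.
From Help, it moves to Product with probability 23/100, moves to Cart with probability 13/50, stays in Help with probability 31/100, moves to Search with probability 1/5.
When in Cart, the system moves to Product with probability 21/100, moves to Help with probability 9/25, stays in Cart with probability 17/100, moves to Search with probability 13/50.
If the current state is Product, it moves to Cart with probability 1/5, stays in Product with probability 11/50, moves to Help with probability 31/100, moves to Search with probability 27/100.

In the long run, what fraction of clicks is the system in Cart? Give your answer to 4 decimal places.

Let the stationary distribution be π with π = πP and π_1 + π_2 + π_3 + π_4 = 1.
π_1 = 0.18·π_1 + 0.2·π_2 + 0.26·π_3 + 0.27·π_4
π_2 = 0.23·π_1 + 0.31·π_2 + 0.36·π_3 + 0.31·π_4
π_3 = 0.33·π_1 + 0.26·π_2 + 0.17·π_3 + 0.2·π_4
Solving with the normalization constraint gives π = (0.2260, 0.3039, 0.2404, 0.2297).
So the stationary probability of Cart is 0.2404.

0.2404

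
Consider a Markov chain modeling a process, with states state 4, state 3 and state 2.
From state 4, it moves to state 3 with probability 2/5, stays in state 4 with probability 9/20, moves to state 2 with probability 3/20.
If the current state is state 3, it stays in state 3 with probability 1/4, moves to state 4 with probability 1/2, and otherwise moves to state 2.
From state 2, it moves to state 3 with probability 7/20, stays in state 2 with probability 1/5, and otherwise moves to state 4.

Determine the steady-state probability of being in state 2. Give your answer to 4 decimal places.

Let the stationary distribution be π with π = πP and π_1 + π_2 + π_3 = 1.
π_1 = 0.45·π_1 + 0.5·π_2 + 0.45·π_3
π_2 = 0.4·π_1 + 0.25·π_2 + 0.35·π_3
Solving with the normalization constraint gives π = (0.4670, 0.3394, 0.1936).
So the stationary probability of state 2 is 0.1936.

0.1936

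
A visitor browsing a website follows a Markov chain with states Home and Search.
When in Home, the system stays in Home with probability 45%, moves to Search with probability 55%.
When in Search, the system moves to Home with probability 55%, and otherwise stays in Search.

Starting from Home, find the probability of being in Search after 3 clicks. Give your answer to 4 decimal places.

Propagate the distribution vector 3 clicks from Home.
After 0 clicks: (1.0000, 0.0000)
After 1 click: (0.4500, 0.5500)
After 2 clicks: (0.5050, 0.4950)
After 3 clicks: (0.4995, 0.5005)
P(in Search after 3 clicks) = 0.5005

0.5005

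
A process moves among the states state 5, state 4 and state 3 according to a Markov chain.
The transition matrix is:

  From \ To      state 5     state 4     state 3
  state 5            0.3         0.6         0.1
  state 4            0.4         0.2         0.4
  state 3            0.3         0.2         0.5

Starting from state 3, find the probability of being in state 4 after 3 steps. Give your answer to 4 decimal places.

0.3280

Propagate the distribution vector 3 steps from state 3.
After 0 steps: (0.0000, 0.0000, 1.0000)
After 1 step: (0.3000, 0.2000, 0.5000)
After 2 steps: (0.3200, 0.3200, 0.3600)
After 3 steps: (0.3320, 0.3280, 0.3400)
P(in state 4 after 3 steps) = 0.3280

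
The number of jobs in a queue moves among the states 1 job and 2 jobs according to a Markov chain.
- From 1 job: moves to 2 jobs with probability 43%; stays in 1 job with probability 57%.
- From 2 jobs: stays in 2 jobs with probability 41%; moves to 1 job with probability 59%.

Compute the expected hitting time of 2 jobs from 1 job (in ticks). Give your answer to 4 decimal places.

Let t(s) be the expected number of ticks to first reach 2 jobs from state s, with t(2 jobs) = 0. Conditioning on the first tick:
t(1 job) = 1 + 0.57·t(1 job)
Solving: t(1 job) = 2.3256.
Expected ticks from 1 job to 2 jobs: 2.3256.

2.3256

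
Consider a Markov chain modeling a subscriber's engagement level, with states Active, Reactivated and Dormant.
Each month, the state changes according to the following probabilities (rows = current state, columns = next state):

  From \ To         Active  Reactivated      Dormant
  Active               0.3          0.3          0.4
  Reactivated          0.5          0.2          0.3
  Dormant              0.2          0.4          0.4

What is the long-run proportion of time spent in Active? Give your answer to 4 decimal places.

0.3243

Let the stationary distribution be π with π = πP and π_1 + π_2 + π_3 = 1.
π_1 = 0.3·π_1 + 0.5·π_2 + 0.2·π_3
π_2 = 0.3·π_1 + 0.2·π_2 + 0.4·π_3
Solving with the normalization constraint gives π = (0.3243, 0.3063, 0.3694).
So the stationary probability of Active is 0.3243.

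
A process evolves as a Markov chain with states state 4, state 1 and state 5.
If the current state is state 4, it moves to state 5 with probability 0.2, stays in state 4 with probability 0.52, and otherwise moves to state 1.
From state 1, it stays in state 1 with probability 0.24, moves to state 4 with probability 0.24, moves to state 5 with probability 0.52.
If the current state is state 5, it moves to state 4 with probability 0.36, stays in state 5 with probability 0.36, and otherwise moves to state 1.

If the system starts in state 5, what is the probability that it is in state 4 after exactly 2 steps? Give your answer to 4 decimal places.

Sum over the intermediate state after 1 step:
P = P(state 5→state 4)·P(state 4→state 4) + P(state 5→state 1)·P(state 1→state 4) + P(state 5→state 5)·P(state 5→state 4)
  = 0.36×0.52 + 0.28×0.24 + 0.36×0.36
  = 0.1872 + 0.0672 + 0.1296 = 0.3840

0.3840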